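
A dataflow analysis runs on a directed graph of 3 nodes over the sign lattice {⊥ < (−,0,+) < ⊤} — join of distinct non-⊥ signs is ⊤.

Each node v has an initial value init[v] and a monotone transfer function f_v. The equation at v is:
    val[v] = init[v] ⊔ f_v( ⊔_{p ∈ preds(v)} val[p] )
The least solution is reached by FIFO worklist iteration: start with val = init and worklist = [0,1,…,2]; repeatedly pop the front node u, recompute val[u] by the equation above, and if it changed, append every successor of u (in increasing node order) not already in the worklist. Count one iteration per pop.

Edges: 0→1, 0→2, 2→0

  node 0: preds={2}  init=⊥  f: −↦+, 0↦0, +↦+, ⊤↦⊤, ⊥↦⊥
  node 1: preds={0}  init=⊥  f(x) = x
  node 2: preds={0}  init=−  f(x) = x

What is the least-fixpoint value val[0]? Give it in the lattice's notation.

⊤

Iteration log — 6 steps:
  step 1. node 0  ⊔preds=−  new=+  old=⊥  +wl: 
  step 2. node 1  ⊔preds=+  new=+  old=⊥  +wl: 
  step 3. node 2  ⊔preds=+  new=⊤  old=−  +wl: 0
  step 4. node 0  ⊔preds=⊤  new=⊤  old=+  +wl: 1,2
  step 5. node 1  ⊔preds=⊤  new=⊤  old=+  +wl: 
  step 6. node 2  ⊔preds=⊤  new=⊤  stable

Least fixpoint reached:
  node 0: ⊤
  node 1: ⊤
  node 2: ⊤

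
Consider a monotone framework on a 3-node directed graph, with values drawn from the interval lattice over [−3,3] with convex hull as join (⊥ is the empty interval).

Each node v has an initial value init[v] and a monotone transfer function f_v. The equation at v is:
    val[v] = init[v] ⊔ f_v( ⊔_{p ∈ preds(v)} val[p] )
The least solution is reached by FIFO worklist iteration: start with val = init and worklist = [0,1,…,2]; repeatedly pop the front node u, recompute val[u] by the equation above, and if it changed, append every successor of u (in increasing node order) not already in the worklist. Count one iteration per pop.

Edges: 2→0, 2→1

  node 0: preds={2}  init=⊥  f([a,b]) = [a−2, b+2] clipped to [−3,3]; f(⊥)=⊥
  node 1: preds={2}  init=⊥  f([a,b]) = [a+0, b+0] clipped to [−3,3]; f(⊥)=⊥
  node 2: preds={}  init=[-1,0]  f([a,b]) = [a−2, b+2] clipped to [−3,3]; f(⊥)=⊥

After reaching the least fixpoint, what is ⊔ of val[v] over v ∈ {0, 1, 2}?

Iteration log — 3 steps:
  step 1. node 0  ⊔preds=[-1,0]  new=[-3,2]  old=⊥  +wl: 
  step 2. node 1  ⊔preds=[-1,0]  new=[-1,0]  old=⊥  +wl: 
  step 3. node 2  ⊔preds=⊥  new=[-1,0]  stable

Least fixpoint reached:
  node 0: [-3,2]
  node 1: [-1,0]
  node 2: [-1,0]

[-3,2]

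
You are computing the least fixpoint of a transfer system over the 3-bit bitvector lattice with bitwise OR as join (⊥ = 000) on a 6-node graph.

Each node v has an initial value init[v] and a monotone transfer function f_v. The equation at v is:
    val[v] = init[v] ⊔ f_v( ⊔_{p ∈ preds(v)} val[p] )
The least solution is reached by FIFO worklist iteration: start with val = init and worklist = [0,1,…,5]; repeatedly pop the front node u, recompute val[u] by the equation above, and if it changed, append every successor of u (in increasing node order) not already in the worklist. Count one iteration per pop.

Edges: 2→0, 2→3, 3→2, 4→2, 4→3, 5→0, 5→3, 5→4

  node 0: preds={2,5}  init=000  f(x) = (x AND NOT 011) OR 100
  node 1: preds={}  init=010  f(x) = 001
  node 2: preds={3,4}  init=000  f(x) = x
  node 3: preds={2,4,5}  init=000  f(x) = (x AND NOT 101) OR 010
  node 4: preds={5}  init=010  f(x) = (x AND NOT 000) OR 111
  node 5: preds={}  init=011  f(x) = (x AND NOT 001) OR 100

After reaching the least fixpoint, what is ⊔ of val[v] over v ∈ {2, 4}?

111

Worklist (11 pops):
  #1 pop 0: in=011 → 100 (was 000); enqueue []
  #2 pop 1: in=000 → 011 (was 010); enqueue []
  #3 pop 2: in=010 → 010 (was 000); enqueue [0]
  #4 pop 3: in=011 → 010 (was 000); enqueue [2]
  #5 pop 4: in=011 → 111 (was 010); enqueue [3]
  #6 pop 5: in=000 → 111 (was 011); enqueue [4]
  #7 pop 0: in=111 → 100 (no change)
  #8 pop 2: in=111 → 111 (was 010); enqueue [0]
  #9 pop 3: in=111 → 010 (no change)
  #10 pop 4: in=111 → 111 (no change)
  #11 pop 0: in=111 → 100 (no change)

Fixpoint:
  val[0] = 100
  val[1] = 011
  val[2] = 111
  val[3] = 010
  val[4] = 111
  val[5] = 111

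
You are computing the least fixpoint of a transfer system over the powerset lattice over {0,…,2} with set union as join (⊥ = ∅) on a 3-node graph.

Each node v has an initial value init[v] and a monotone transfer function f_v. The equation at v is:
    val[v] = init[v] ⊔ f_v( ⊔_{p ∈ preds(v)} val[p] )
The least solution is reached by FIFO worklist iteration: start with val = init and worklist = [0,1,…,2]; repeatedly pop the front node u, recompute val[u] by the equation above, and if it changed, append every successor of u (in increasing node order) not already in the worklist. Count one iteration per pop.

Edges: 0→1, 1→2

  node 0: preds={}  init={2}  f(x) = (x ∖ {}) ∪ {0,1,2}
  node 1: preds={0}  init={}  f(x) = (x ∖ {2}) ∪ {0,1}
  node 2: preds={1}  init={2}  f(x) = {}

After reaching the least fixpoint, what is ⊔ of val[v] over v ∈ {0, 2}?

Iteration log — 3 steps:
  step 1. node 0  ⊔preds={}  new={0,1,2}  old={2}  +wl: 
  step 2. node 1  ⊔preds={0,1,2}  new={0,1}  old={}  +wl: 
  step 3. node 2  ⊔preds={0,1}  new={2}  stable

Least fixpoint reached:
  node 0: {0,1,2}
  node 1: {0,1}
  node 2: {2}

{0,1,2}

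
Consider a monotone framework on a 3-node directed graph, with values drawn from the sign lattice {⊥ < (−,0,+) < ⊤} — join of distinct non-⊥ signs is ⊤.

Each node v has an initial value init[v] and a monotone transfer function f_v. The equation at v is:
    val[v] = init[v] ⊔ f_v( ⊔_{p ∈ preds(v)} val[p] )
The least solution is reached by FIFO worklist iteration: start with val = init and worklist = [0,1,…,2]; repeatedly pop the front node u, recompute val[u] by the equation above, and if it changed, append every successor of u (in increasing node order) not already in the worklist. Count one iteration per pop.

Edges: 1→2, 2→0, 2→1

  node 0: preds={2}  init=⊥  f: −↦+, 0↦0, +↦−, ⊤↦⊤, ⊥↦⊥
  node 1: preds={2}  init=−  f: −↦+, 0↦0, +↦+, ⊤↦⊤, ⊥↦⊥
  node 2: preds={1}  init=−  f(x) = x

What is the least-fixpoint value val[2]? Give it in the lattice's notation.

⊤

Iteration log — 5 steps:
  step 1. node 0  ⊔preds=−  new=+  old=⊥  +wl: 
  step 2. node 1  ⊔preds=−  new=⊤  old=−  +wl: 
  step 3. node 2  ⊔preds=⊤  new=⊤  old=−  +wl: 0,1
  step 4. node 0  ⊔preds=⊤  new=⊤  old=+  +wl: 
  step 5. node 1  ⊔preds=⊤  new=⊤  stable

Least fixpoint reached:
  node 0: ⊤
  node 1: ⊤
  node 2: ⊤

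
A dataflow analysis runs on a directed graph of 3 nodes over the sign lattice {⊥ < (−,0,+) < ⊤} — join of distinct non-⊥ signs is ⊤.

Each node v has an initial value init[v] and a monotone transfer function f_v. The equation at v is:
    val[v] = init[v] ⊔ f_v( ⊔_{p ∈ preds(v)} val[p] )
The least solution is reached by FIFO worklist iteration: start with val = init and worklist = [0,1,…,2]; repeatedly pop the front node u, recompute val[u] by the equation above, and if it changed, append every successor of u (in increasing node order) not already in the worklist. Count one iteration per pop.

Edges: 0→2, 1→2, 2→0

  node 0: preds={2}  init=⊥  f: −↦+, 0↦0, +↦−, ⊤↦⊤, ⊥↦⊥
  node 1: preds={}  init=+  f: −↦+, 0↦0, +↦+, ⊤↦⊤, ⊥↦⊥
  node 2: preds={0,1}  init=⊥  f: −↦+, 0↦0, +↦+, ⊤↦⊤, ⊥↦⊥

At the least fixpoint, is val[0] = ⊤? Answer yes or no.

yes

Worklist (7 pops):
  #1 pop 0: in=⊥ → ⊥ (no change)
  #2 pop 1: in=⊥ → + (no change)
  #3 pop 2: in=+ → + (was ⊥); enqueue [0]
  #4 pop 0: in=+ → − (was ⊥); enqueue [2]
  #5 pop 2: in=⊤ → ⊤ (was +); enqueue [0]
  #6 pop 0: in=⊤ → ⊤ (was −); enqueue [2]
  #7 pop 2: in=⊤ → ⊤ (no change)

Fixpoint:
  val[0] = ⊤
  val[1] = +
  val[2] = ⊤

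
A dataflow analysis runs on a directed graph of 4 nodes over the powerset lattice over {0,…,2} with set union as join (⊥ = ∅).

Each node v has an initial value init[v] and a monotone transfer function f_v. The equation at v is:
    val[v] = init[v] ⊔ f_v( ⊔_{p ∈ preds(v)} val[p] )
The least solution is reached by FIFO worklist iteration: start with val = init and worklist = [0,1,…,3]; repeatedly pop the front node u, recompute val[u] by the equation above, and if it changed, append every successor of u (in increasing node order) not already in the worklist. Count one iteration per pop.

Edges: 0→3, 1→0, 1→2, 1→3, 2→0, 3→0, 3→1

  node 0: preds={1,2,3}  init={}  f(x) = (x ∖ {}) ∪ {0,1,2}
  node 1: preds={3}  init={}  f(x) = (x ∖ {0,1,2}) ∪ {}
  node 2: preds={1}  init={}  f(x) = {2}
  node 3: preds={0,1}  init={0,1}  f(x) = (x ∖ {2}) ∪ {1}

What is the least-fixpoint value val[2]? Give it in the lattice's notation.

{2}

Trace (5 dequeues):
  [1] u=0 | in {0,1} | out {0,1,2} | prev {} | push {}
  [2] u=1 | in {0,1} | out {} | ==
  [3] u=2 | in {} | out {2} | prev {} | push {0}
  [4] u=3 | in {0,1,2} | out {0,1} | ==
  [5] u=0 | in {0,1,2} | out {0,1,2} | ==

Converged values:
  [0] {0,1,2}
  [1] {}
  [2] {2}
  [3] {0,1}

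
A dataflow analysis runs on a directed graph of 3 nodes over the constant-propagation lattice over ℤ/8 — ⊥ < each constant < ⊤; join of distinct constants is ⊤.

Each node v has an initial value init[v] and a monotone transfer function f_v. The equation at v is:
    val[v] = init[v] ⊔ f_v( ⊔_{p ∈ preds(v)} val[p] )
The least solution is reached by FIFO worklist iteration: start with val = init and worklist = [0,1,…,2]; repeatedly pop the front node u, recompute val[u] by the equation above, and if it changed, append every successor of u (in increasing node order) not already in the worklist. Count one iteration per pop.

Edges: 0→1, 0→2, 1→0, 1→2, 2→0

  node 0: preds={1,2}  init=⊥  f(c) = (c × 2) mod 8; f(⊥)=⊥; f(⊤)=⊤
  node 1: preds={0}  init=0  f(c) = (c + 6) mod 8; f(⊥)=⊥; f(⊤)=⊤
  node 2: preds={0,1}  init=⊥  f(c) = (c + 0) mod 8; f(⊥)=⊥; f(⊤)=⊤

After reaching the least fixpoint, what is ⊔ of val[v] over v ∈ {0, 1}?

Worklist (6 pops):
  #1 pop 0: in=0 → 0 (was ⊥); enqueue []
  #2 pop 1: in=0 → ⊤ (was 0); enqueue [0]
  #3 pop 2: in=⊤ → ⊤ (was ⊥); enqueue []
  #4 pop 0: in=⊤ → ⊤ (was 0); enqueue [1,2]
  #5 pop 1: in=⊤ → ⊤ (no change)
  #6 pop 2: in=⊤ → ⊤ (no change)

Fixpoint:
  val[0] = ⊤
  val[1] = ⊤
  val[2] = ⊤

⊤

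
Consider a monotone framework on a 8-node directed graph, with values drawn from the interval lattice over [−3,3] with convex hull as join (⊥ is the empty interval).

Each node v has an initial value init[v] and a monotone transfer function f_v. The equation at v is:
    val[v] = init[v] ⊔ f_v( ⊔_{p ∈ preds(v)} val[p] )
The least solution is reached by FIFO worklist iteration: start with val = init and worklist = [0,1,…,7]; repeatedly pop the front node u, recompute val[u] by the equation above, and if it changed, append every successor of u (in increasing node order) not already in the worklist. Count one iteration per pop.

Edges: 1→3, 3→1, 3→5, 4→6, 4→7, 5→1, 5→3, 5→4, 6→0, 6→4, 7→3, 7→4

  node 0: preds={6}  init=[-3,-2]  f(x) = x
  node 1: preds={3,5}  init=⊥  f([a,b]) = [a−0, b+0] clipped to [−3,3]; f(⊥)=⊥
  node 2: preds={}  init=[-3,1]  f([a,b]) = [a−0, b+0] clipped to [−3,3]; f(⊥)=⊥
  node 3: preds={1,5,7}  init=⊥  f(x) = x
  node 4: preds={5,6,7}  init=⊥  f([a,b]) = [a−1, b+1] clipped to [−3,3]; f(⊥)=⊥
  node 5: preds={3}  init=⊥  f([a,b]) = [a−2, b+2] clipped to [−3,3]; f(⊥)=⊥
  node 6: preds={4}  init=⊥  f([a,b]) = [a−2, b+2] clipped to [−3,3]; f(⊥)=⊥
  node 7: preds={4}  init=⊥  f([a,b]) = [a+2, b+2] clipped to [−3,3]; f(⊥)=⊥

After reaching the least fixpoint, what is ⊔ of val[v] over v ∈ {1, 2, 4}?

[-3,1]

Worklist (8 pops):
  #1 pop 0: in=⊥ → [-3,-2] (no change)
  #2 pop 1: in=⊥ → ⊥ (no change)
  #3 pop 2: in=⊥ → [-3,1] (no change)
  #4 pop 3: in=⊥ → ⊥ (no change)
  #5 pop 4: in=⊥ → ⊥ (no change)
  #6 pop 5: in=⊥ → ⊥ (no change)
  #7 pop 6: in=⊥ → ⊥ (no change)
  #8 pop 7: in=⊥ → ⊥ (no change)

Fixpoint:
  val[0] = [-3,-2]
  val[1] = ⊥
  val[2] = [-3,1]
  val[3] = ⊥
  val[4] = ⊥
  val[5] = ⊥
  val[6] = ⊥
  val[7] = ⊥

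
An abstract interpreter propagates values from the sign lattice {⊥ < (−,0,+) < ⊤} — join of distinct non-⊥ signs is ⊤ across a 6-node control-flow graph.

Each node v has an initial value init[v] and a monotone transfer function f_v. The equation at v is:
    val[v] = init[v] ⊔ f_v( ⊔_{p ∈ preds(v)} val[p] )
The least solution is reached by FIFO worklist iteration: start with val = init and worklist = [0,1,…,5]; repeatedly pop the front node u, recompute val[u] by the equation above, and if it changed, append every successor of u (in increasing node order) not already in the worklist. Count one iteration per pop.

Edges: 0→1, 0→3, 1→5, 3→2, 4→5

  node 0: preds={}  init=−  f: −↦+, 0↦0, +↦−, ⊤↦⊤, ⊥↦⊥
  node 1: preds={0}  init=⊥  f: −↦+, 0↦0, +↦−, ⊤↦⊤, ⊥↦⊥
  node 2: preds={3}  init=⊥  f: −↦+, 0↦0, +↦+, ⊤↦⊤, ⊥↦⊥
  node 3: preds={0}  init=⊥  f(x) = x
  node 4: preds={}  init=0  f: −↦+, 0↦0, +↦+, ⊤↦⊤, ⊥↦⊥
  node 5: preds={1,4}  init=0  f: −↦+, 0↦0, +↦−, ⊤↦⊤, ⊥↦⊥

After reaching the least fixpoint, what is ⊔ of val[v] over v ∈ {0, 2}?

Worklist (7 pops):
  #1 pop 0: in=⊥ → − (no change)
  #2 pop 1: in=− → + (was ⊥); enqueue []
  #3 pop 2: in=⊥ → ⊥ (no change)
  #4 pop 3: in=− → − (was ⊥); enqueue [2]
  #5 pop 4: in=⊥ → 0 (no change)
  #6 pop 5: in=⊤ → ⊤ (was 0); enqueue []
  #7 pop 2: in=− → + (was ⊥); enqueue []

Fixpoint:
  val[0] = −
  val[1] = +
  val[2] = +
  val[3] = −
  val[4] = 0
  val[5] = ⊤

⊤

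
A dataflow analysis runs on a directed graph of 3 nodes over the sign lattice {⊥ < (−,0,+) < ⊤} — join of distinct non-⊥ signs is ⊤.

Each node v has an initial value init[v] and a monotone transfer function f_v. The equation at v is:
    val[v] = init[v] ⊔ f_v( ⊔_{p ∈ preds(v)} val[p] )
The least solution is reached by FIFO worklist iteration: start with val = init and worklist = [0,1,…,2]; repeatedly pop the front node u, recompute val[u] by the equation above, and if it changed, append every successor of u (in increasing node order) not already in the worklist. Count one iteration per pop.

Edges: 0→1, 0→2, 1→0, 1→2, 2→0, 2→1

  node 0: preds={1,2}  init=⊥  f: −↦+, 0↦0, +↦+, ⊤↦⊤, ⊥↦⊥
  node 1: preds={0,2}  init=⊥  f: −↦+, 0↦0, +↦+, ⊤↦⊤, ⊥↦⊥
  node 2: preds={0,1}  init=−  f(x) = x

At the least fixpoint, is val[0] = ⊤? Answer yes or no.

Worklist (6 pops):
  #1 pop 0: in=− → + (was ⊥); enqueue []
  #2 pop 1: in=⊤ → ⊤ (was ⊥); enqueue [0]
  #3 pop 2: in=⊤ → ⊤ (was −); enqueue [1]
  #4 pop 0: in=⊤ → ⊤ (was +); enqueue [2]
  #5 pop 1: in=⊤ → ⊤ (no change)
  #6 pop 2: in=⊤ → ⊤ (no change)

Fixpoint:
  val[0] = ⊤
  val[1] = ⊤
  val[2] = ⊤

yes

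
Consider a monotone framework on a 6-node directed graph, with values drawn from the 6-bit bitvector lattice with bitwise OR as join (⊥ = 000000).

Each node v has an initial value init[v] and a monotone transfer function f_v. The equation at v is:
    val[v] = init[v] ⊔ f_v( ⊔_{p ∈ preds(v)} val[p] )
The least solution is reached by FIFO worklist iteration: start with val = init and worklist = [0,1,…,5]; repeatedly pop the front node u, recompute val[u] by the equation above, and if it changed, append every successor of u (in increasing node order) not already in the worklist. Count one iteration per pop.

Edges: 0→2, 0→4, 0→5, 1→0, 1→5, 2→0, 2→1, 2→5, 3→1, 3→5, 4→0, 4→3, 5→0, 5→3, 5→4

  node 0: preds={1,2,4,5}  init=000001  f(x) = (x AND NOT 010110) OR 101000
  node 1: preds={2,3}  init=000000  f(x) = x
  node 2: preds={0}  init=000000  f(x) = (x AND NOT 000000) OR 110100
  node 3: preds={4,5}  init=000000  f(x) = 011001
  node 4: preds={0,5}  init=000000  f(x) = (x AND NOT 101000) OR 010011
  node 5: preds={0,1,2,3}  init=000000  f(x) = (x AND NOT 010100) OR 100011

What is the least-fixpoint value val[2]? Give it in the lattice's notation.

Worklist (12 pops):
  #1 pop 0: in=000000 → 101001 (was 000001); enqueue []
  #2 pop 1: in=000000 → 000000 (no change)
  #3 pop 2: in=101001 → 111101 (was 000000); enqueue [0,1]
  #4 pop 3: in=000000 → 011001 (was 000000); enqueue []
  #5 pop 4: in=101001 → 010011 (was 000000); enqueue [3]
  #6 pop 5: in=111101 → 101011 (was 000000); enqueue [4]
  #7 pop 0: in=111111 → 101001 (no change)
  #8 pop 1: in=111101 → 111101 (was 000000); enqueue [0,5]
  #9 pop 3: in=111011 → 011001 (no change)
  #10 pop 4: in=101011 → 010011 (no change)
  #11 pop 0: in=111111 → 101001 (no change)
  #12 pop 5: in=111101 → 101011 (no change)

Fixpoint:
  val[0] = 101001
  val[1] = 111101
  val[2] = 111101
  val[3] = 011001
  val[4] = 010011
  val[5] = 101011

111101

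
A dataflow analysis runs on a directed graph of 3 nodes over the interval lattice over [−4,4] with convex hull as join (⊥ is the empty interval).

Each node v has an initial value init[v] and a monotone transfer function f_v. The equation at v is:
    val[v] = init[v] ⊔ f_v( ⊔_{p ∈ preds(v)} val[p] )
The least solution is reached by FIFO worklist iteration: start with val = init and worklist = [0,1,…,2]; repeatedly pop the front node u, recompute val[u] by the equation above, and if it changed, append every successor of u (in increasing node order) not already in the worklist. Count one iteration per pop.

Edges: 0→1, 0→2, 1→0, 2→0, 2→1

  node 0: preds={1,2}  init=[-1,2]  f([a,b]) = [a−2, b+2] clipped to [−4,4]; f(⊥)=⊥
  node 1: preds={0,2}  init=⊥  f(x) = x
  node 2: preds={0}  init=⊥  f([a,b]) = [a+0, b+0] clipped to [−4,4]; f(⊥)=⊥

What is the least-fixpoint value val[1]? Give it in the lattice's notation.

Trace (11 dequeues):
  [1] u=0 | in ⊥ | out [-1,2] | ==
  [2] u=1 | in [-1,2] | out [-1,2] | prev ⊥ | push {0}
  [3] u=2 | in [-1,2] | out [-1,2] | prev ⊥ | push {1}
  [4] u=0 | in [-1,2] | out [-3,4] | prev [-1,2] | push {2}
  [5] u=1 | in [-3,4] | out [-3,4] | prev [-1,2] | push {0}
  [6] u=2 | in [-3,4] | out [-3,4] | prev [-1,2] | push {1}
  [7] u=0 | in [-3,4] | out [-4,4] | prev [-3,4] | push {2}
  [8] u=1 | in [-4,4] | out [-4,4] | prev [-3,4] | push {0}
  [9] u=2 | in [-4,4] | out [-4,4] | prev [-3,4] | push {1}
  [10] u=0 | in [-4,4] | out [-4,4] | ==
  [11] u=1 | in [-4,4] | out [-4,4] | ==

Converged values:
  [0] [-4,4]
  [1] [-4,4]
  [2] [-4,4]

[-4,4]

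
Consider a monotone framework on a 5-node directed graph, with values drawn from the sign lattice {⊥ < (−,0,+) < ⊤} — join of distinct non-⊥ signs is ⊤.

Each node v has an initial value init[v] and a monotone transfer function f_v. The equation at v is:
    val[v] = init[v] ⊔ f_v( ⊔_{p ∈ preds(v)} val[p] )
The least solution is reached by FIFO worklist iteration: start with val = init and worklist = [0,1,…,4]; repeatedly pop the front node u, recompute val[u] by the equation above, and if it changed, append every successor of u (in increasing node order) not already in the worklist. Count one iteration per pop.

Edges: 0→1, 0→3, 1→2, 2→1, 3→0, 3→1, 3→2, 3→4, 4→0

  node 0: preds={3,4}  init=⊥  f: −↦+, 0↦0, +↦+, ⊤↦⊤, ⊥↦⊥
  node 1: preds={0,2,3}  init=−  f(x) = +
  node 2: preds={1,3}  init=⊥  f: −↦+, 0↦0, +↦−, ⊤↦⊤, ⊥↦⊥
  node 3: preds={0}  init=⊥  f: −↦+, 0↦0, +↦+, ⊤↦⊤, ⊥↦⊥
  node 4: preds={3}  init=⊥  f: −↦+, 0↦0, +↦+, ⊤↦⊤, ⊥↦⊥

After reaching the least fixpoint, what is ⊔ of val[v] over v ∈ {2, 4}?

Trace (6 dequeues):
  [1] u=0 | in ⊥ | out ⊥ | ==
  [2] u=1 | in ⊥ | out ⊤ | prev − | push {}
  [3] u=2 | in ⊤ | out ⊤ | prev ⊥ | push {1}
  [4] u=3 | in ⊥ | out ⊥ | ==
  [5] u=4 | in ⊥ | out ⊥ | ==
  [6] u=1 | in ⊤ | out ⊤ | ==

Converged values:
  [0] ⊥
  [1] ⊤
  [2] ⊤
  [3] ⊥
  [4] ⊥

⊤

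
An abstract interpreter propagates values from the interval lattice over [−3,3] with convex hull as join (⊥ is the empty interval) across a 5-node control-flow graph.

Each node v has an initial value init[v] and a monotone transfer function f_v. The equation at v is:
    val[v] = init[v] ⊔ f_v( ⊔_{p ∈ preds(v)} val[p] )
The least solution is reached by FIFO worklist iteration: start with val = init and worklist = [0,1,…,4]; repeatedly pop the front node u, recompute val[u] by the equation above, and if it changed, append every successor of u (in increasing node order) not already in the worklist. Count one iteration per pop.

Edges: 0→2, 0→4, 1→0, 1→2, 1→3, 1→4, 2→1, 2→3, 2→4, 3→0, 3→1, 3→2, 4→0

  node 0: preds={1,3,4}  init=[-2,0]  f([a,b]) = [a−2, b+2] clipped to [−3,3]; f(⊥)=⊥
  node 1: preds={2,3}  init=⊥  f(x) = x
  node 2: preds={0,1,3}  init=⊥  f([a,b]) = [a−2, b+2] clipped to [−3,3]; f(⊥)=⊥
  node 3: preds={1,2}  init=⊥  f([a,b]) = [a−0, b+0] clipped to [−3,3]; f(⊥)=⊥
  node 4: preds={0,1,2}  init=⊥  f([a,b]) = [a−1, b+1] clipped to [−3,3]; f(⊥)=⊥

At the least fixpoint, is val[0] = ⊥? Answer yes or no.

Trace (15 dequeues):
  [1] u=0 | in ⊥ | out [-2,0] | ==
  [2] u=1 | in ⊥ | out ⊥ | ==
  [3] u=2 | in [-2,0] | out [-3,2] | prev ⊥ | push {1}
  [4] u=3 | in [-3,2] | out [-3,2] | prev ⊥ | push {0,2}
  [5] u=4 | in [-3,2] | out [-3,3] | prev ⊥ | push {}
  [6] u=1 | in [-3,2] | out [-3,2] | prev ⊥ | push {3,4}
  [7] u=0 | in [-3,3] | out [-3,3] | prev [-2,0] | push {}
  [8] u=2 | in [-3,3] | out [-3,3] | prev [-3,2] | push {1}
  [9] u=3 | in [-3,3] | out [-3,3] | prev [-3,2] | push {0,2}
  [10] u=4 | in [-3,3] | out [-3,3] | ==
  [11] u=1 | in [-3,3] | out [-3,3] | prev [-3,2] | push {3,4}
  [12] u=0 | in [-3,3] | out [-3,3] | ==
  [13] u=2 | in [-3,3] | out [-3,3] | ==
  [14] u=3 | in [-3,3] | out [-3,3] | ==
  [15] u=4 | in [-3,3] | out [-3,3] | ==

Converged values:
  [0] [-3,3]
  [1] [-3,3]
  [2] [-3,3]
  [3] [-3,3]
  [4] [-3,3]

no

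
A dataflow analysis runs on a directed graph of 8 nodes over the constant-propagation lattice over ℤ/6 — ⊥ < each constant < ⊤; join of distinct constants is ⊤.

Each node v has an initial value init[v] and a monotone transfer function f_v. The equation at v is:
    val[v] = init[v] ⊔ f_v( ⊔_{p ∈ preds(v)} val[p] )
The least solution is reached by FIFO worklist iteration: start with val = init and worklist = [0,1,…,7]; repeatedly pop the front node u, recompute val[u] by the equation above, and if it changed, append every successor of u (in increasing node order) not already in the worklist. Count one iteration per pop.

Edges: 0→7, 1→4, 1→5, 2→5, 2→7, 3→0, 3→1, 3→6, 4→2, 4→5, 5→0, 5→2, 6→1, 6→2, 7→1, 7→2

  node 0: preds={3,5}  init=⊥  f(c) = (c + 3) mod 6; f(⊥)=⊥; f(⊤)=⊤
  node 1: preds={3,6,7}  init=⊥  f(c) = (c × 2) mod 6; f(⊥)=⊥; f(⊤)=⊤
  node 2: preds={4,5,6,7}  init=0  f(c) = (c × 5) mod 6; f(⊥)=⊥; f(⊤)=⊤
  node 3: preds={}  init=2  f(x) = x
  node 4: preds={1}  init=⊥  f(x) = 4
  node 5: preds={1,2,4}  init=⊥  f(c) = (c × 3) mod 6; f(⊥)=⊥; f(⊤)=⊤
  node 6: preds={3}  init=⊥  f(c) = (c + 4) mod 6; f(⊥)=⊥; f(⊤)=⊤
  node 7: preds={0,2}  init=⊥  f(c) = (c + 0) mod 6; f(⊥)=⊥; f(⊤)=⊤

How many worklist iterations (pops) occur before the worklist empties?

Trace (14 dequeues):
  [1] u=0 | in 2 | out 5 | prev ⊥ | push {}
  [2] u=1 | in 2 | out 4 | prev ⊥ | push {}
  [3] u=2 | in ⊥ | out 0 | ==
  [4] u=3 | in ⊥ | out 2 | ==
  [5] u=4 | in 4 | out 4 | prev ⊥ | push {2}
  [6] u=5 | in ⊤ | out ⊤ | prev ⊥ | push {0}
  [7] u=6 | in 2 | out 0 | prev ⊥ | push {1}
  [8] u=7 | in ⊤ | out ⊤ | prev ⊥ | push {}
  [9] u=2 | in ⊤ | out ⊤ | prev 0 | push {5,7}
  [10] u=0 | in ⊤ | out ⊤ | prev 5 | push {}
  [11] u=1 | in ⊤ | out ⊤ | prev 4 | push {4}
  [12] u=5 | in ⊤ | out ⊤ | ==
  [13] u=7 | in ⊤ | out ⊤ | ==
  [14] u=4 | in ⊤ | out 4 | ==

Converged values:
  [0] ⊤
  [1] ⊤
  [2] ⊤
  [3] 2
  [4] 4
  [5] ⊤
  [6] 0
  [7] ⊤

14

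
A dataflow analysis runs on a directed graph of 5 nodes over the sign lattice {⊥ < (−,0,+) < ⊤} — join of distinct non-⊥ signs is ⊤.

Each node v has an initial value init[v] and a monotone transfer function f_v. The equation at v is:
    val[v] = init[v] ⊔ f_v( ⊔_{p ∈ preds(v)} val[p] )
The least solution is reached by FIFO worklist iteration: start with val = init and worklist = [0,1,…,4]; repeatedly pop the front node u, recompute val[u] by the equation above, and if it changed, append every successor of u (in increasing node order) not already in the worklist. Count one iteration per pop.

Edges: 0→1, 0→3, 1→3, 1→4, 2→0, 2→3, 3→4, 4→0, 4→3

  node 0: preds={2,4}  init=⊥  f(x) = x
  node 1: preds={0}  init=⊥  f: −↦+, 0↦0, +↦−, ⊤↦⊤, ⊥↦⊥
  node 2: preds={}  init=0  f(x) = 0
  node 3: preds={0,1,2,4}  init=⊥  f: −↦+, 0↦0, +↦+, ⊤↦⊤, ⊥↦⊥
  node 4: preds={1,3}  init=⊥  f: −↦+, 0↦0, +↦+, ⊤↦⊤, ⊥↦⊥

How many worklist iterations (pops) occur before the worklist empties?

Iteration log — 7 steps:
  step 1. node 0  ⊔preds=0  new=0  old=⊥  +wl: 
  step 2. node 1  ⊔preds=0  new=0  old=⊥  +wl: 
  step 3. node 2  ⊔preds=⊥  new=0  stable
  step 4. node 3  ⊔preds=0  new=0  old=⊥  +wl: 
  step 5. node 4  ⊔preds=0  new=0  old=⊥  +wl: 0,3
  step 6. node 0  ⊔preds=0  new=0  stable
  step 7. node 3  ⊔preds=0  new=0  stable

Least fixpoint reached:
  node 0: 0
  node 1: 0
  node 2: 0
  node 3: 0
  node 4: 0

7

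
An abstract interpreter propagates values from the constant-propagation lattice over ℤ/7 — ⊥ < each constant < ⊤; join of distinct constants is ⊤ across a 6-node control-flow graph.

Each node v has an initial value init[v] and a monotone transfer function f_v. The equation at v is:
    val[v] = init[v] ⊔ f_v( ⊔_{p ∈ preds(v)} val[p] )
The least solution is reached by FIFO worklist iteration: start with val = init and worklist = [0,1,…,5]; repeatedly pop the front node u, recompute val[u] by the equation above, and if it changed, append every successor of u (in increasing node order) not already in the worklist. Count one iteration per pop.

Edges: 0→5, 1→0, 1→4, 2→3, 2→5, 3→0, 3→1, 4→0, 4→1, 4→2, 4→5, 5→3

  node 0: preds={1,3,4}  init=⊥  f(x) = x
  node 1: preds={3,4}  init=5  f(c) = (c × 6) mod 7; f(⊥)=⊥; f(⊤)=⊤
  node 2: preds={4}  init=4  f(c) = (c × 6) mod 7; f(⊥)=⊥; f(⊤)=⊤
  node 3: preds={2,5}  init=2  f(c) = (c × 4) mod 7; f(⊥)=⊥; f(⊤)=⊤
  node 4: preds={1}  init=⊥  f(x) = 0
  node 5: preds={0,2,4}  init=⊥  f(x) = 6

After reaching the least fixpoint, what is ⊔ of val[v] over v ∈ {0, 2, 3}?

⊤

Trace (14 dequeues):
  [1] u=0 | in ⊤ | out ⊤ | prev ⊥ | push {}
  [2] u=1 | in 2 | out 5 | ==
  [3] u=2 | in ⊥ | out 4 | ==
  [4] u=3 | in 4 | out 2 | ==
  [5] u=4 | in 5 | out 0 | prev ⊥ | push {0,1,2}
  [6] u=5 | in ⊤ | out 6 | prev ⊥ | push {3}
  [7] u=0 | in ⊤ | out ⊤ | ==
  [8] u=1 | in ⊤ | out ⊤ | prev 5 | push {0,4}
  [9] u=2 | in 0 | out ⊤ | prev 4 | push {5}
  [10] u=3 | in ⊤ | out ⊤ | prev 2 | push {1}
  [11] u=0 | in ⊤ | out ⊤ | ==
  [12] u=4 | in ⊤ | out 0 | ==
  [13] u=5 | in ⊤ | out 6 | ==
  [14] u=1 | in ⊤ | out ⊤ | ==

Converged values:
  [0] ⊤
  [1] ⊤
  [2] ⊤
  [3] ⊤
  [4] 0
  [5] 6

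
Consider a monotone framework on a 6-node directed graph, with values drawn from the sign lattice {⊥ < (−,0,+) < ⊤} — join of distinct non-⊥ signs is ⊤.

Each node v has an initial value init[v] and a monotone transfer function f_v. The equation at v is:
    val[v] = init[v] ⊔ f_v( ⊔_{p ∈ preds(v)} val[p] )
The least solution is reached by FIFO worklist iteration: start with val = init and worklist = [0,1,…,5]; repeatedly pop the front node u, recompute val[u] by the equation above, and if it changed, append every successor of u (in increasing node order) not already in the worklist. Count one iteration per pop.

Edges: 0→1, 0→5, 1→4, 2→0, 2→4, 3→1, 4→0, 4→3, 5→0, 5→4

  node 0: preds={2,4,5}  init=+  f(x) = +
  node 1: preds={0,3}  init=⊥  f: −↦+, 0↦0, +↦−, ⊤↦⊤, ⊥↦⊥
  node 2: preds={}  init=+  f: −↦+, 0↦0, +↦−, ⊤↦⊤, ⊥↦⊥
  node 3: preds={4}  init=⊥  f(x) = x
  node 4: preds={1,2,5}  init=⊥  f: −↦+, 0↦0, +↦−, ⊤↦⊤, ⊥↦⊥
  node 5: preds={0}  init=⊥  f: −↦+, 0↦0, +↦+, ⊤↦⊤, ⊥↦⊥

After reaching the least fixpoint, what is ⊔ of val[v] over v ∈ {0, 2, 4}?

⊤

Worklist (11 pops):
  #1 pop 0: in=+ → + (no change)
  #2 pop 1: in=+ → − (was ⊥); enqueue []
  #3 pop 2: in=⊥ → + (no change)
  #4 pop 3: in=⊥ → ⊥ (no change)
  #5 pop 4: in=⊤ → ⊤ (was ⊥); enqueue [0,3]
  #6 pop 5: in=+ → + (was ⊥); enqueue [4]
  #7 pop 0: in=⊤ → + (no change)
  #8 pop 3: in=⊤ → ⊤ (was ⊥); enqueue [1]
  #9 pop 4: in=⊤ → ⊤ (no change)
  #10 pop 1: in=⊤ → ⊤ (was −); enqueue [4]
  #11 pop 4: in=⊤ → ⊤ (no change)

Fixpoint:
  val[0] = +
  val[1] = ⊤
  val[2] = +
  val[3] = ⊤
  val[4] = ⊤
  val[5] = +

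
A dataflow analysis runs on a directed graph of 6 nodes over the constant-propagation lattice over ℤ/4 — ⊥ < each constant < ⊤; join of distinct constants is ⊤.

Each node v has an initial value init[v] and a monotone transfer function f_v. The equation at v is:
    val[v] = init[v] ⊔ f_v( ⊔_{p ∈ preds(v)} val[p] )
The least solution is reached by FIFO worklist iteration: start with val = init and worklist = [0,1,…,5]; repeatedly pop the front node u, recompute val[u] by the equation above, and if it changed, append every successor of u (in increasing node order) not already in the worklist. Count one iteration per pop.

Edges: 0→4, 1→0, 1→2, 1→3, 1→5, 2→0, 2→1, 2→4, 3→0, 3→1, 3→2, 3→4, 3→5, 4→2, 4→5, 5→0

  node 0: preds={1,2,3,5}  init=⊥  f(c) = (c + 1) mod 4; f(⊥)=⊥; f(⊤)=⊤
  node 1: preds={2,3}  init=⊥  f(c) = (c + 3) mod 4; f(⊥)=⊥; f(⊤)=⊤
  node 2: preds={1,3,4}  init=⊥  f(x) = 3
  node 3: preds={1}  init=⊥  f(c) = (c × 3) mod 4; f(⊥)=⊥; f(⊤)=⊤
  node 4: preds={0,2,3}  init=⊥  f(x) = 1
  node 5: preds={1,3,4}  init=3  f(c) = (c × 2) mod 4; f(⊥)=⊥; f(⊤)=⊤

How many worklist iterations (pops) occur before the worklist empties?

Worklist (24 pops):
  #1 pop 0: in=3 → 0 (was ⊥); enqueue []
  #2 pop 1: in=⊥ → ⊥ (no change)
  #3 pop 2: in=⊥ → 3 (was ⊥); enqueue [0,1]
  #4 pop 3: in=⊥ → ⊥ (no change)
  #5 pop 4: in=⊤ → 1 (was ⊥); enqueue [2]
  #6 pop 5: in=1 → ⊤ (was 3); enqueue []
  #7 pop 0: in=⊤ → ⊤ (was 0); enqueue [4]
  #8 pop 1: in=3 → 2 (was ⊥); enqueue [0,3,5]
  #9 pop 2: in=⊤ → 3 (no change)
  #10 pop 4: in=⊤ → 1 (no change)
  #11 pop 0: in=⊤ → ⊤ (no change)
  #12 pop 3: in=2 → 2 (was ⊥); enqueue [0,1,2,4]
  #13 pop 5: in=⊤ → ⊤ (no change)
  #14 pop 0: in=⊤ → ⊤ (no change)
  #15 pop 1: in=⊤ → ⊤ (was 2); enqueue [0,3,5]
  #16 pop 2: in=⊤ → 3 (no change)
  #17 pop 4: in=⊤ → 1 (no change)
  #18 pop 0: in=⊤ → ⊤ (no change)
  #19 pop 3: in=⊤ → ⊤ (was 2); enqueue [0,1,2,4]
  #20 pop 5: in=⊤ → ⊤ (no change)
  #21 pop 0: in=⊤ → ⊤ (no change)
  #22 pop 1: in=⊤ → ⊤ (no change)
  #23 pop 2: in=⊤ → 3 (no change)
  #24 pop 4: in=⊤ → 1 (no change)

Fixpoint:
  val[0] = ⊤
  val[1] = ⊤
  val[2] = 3
  val[3] = ⊤
  val[4] = 1
  val[5] = ⊤

24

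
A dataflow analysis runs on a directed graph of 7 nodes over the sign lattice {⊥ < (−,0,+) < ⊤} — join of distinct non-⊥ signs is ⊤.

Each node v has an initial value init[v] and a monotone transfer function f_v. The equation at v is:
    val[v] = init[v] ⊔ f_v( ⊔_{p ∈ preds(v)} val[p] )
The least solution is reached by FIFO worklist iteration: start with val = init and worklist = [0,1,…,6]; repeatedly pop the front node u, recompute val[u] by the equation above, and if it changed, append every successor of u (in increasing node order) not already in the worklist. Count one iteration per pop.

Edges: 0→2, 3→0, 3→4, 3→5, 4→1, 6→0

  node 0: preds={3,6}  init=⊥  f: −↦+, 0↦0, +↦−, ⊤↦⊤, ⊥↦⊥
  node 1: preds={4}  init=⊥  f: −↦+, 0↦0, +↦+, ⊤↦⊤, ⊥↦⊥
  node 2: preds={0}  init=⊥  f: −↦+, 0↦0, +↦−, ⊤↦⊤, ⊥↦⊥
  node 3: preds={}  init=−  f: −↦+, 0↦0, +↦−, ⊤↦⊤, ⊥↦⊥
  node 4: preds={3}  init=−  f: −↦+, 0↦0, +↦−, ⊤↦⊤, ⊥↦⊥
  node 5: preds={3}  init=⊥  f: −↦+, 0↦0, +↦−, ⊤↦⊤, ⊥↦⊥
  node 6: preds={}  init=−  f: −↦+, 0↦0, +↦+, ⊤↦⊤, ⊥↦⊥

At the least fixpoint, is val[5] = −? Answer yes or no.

no

Worklist (8 pops):
  #1 pop 0: in=− → + (was ⊥); enqueue []
  #2 pop 1: in=− → + (was ⊥); enqueue []
  #3 pop 2: in=+ → − (was ⊥); enqueue []
  #4 pop 3: in=⊥ → − (no change)
  #5 pop 4: in=− → ⊤ (was −); enqueue [1]
  #6 pop 5: in=− → + (was ⊥); enqueue []
  #7 pop 6: in=⊥ → − (no change)
  #8 pop 1: in=⊤ → ⊤ (was +); enqueue []

Fixpoint:
  val[0] = +
  val[1] = ⊤
  val[2] = −
  val[3] = −
  val[4] = ⊤
  val[5] = +
  val[6] = −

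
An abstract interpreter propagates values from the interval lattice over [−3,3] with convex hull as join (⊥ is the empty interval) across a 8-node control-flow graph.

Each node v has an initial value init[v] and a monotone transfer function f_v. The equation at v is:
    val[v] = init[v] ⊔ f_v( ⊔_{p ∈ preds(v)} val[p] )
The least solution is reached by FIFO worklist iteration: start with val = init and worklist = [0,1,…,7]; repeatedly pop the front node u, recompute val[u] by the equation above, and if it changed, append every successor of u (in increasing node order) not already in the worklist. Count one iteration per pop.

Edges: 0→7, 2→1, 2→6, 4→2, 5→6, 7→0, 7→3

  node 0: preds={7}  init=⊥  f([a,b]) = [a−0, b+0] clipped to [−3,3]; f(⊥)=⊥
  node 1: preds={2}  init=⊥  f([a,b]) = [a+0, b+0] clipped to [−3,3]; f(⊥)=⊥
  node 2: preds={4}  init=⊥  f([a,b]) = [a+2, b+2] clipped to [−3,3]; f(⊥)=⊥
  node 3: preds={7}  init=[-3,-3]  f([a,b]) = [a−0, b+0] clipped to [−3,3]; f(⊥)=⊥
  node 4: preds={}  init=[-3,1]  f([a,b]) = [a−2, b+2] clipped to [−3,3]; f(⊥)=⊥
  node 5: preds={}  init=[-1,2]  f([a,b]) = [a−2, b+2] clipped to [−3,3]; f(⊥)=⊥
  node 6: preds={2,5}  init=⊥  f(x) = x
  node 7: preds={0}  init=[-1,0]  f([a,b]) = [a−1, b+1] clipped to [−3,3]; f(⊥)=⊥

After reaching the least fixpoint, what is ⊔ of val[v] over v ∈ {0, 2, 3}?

Iteration log — 18 steps:
  step 1. node 0  ⊔preds=[-1,0]  new=[-1,0]  old=⊥  +wl: 
  step 2. node 1  ⊔preds=⊥  new=⊥  stable
  step 3. node 2  ⊔preds=[-3,1]  new=[-1,3]  old=⊥  +wl: 1
  step 4. node 3  ⊔preds=[-1,0]  new=[-3,0]  old=[-3,-3]  +wl: 
  step 5. node 4  ⊔preds=⊥  new=[-3,1]  stable
  step 6. node 5  ⊔preds=⊥  new=[-1,2]  stable
  step 7. node 6  ⊔preds=[-1,3]  new=[-1,3]  old=⊥  +wl: 
  step 8. node 7  ⊔preds=[-1,0]  new=[-2,1]  old=[-1,0]  +wl: 0,3
  step 9. node 1  ⊔preds=[-1,3]  new=[-1,3]  old=⊥  +wl: 
  step 10. node 0  ⊔preds=[-2,1]  new=[-2,1]  old=[-1,0]  +wl: 7
  step 11. node 3  ⊔preds=[-2,1]  new=[-3,1]  old=[-3,0]  +wl: 
  step 12. node 7  ⊔preds=[-2,1]  new=[-3,2]  old=[-2,1]  +wl: 0,3
  step 13. node 0  ⊔preds=[-3,2]  new=[-3,2]  old=[-2,1]  +wl: 7
  step 14. node 3  ⊔preds=[-3,2]  new=[-3,2]  old=[-3,1]  +wl: 
  step 15. node 7  ⊔preds=[-3,2]  new=[-3,3]  old=[-3,2]  +wl: 0,3
  step 16. node 0  ⊔preds=[-3,3]  new=[-3,3]  old=[-3,2]  +wl: 7
  step 17. node 3  ⊔preds=[-3,3]  new=[-3,3]  old=[-3,2]  +wl: 
  step 18. node 7  ⊔preds=[-3,3]  new=[-3,3]  stable

Least fixpoint reached:
  node 0: [-3,3]
  node 1: [-1,3]
  node 2: [-1,3]
  node 3: [-3,3]
  node 4: [-3,1]
  node 5: [-1,2]
  node 6: [-1,3]
  node 7: [-3,3]

[-3,3]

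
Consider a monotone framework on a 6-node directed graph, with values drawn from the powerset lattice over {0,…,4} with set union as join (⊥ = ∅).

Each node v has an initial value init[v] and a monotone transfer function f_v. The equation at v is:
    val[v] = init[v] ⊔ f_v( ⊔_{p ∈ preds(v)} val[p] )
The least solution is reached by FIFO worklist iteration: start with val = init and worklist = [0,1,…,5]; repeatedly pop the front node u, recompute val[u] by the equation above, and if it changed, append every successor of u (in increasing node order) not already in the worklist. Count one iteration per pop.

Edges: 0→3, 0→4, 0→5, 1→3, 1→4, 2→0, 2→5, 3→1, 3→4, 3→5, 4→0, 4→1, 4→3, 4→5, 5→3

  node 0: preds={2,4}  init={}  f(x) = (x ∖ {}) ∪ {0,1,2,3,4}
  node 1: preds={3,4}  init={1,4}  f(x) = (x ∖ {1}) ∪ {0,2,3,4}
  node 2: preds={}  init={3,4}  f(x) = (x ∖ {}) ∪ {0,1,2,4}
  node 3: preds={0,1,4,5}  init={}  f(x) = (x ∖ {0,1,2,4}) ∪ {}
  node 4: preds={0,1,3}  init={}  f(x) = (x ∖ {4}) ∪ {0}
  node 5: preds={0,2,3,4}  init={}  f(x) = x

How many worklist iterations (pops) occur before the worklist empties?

Trace (9 dequeues):
  [1] u=0 | in {3,4} | out {0,1,2,3,4} | prev {} | push {}
  [2] u=1 | in {} | out {0,1,2,3,4} | prev {1,4} | push {}
  [3] u=2 | in {} | out {0,1,2,3,4} | prev {3,4} | push {0}
  [4] u=3 | in {0,1,2,3,4} | out {3} | prev {} | push {1}
  [5] u=4 | in {0,1,2,3,4} | out {0,1,2,3} | prev {} | push {3}
  [6] u=5 | in {0,1,2,3,4} | out {0,1,2,3,4} | prev {} | push {}
  [7] u=0 | in {0,1,2,3,4} | out {0,1,2,3,4} | ==
  [8] u=1 | in {0,1,2,3} | out {0,1,2,3,4} | ==
  [9] u=3 | in {0,1,2,3,4} | out {3} | ==

Converged values:
  [0] {0,1,2,3,4}
  [1] {0,1,2,3,4}
  [2] {0,1,2,3,4}
  [3] {3}
  [4] {0,1,2,3}
  [5] {0,1,2,3,4}

9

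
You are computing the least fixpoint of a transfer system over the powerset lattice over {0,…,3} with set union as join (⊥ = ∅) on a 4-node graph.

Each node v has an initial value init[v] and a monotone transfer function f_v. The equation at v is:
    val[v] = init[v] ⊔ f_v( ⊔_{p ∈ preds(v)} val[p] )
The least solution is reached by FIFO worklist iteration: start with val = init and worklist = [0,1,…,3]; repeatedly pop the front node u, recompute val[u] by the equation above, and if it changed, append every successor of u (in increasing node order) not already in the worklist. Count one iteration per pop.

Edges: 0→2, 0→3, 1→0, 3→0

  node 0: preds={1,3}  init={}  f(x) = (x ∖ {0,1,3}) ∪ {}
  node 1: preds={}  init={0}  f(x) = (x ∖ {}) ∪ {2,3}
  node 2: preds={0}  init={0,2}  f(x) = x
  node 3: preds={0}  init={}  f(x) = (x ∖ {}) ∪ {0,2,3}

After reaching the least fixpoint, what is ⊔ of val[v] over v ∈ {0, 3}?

Worklist (7 pops):
  #1 pop 0: in={0} → {} (no change)
  #2 pop 1: in={} → {0,2,3} (was {0}); enqueue [0]
  #3 pop 2: in={} → {0,2} (no change)
  #4 pop 3: in={} → {0,2,3} (was {}); enqueue []
  #5 pop 0: in={0,2,3} → {2} (was {}); enqueue [2,3]
  #6 pop 2: in={2} → {0,2} (no change)
  #7 pop 3: in={2} → {0,2,3} (no change)

Fixpoint:
  val[0] = {2}
  val[1] = {0,2,3}
  val[2] = {0,2}
  val[3] = {0,2,3}

{0,2,3}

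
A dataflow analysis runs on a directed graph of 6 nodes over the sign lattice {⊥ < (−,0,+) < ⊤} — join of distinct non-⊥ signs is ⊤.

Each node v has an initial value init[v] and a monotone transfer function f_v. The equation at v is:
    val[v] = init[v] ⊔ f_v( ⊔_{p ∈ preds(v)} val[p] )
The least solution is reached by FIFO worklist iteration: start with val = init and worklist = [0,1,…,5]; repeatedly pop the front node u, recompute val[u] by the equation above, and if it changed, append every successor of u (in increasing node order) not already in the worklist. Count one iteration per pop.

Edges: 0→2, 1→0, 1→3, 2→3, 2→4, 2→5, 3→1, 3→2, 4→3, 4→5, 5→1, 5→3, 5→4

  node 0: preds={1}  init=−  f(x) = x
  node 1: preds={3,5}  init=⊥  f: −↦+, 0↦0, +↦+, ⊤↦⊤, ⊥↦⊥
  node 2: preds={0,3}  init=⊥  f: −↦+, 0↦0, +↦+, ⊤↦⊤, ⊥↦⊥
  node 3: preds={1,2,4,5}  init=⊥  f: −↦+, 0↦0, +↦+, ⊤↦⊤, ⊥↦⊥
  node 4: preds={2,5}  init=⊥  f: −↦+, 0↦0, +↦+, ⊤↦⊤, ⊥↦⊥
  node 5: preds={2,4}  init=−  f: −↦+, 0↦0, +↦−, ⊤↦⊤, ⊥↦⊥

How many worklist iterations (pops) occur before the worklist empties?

Iteration log — 13 steps:
  step 1. node 0  ⊔preds=⊥  new=−  stable
  step 2. node 1  ⊔preds=−  new=+  old=⊥  +wl: 0
  step 3. node 2  ⊔preds=−  new=+  old=⊥  +wl: 
  step 4. node 3  ⊔preds=⊤  new=⊤  old=⊥  +wl: 1,2
  step 5. node 4  ⊔preds=⊤  new=⊤  old=⊥  +wl: 3
  step 6. node 5  ⊔preds=⊤  new=⊤  old=−  +wl: 4
  step 7. node 0  ⊔preds=+  new=⊤  old=−  +wl: 
  step 8. node 1  ⊔preds=⊤  new=⊤  old=+  +wl: 0
  step 9. node 2  ⊔preds=⊤  new=⊤  old=+  +wl: 5
  step 10. node 3  ⊔preds=⊤  new=⊤  stable
  step 11. node 4  ⊔preds=⊤  new=⊤  stable
  step 12. node 0  ⊔preds=⊤  new=⊤  stable
  step 13. node 5  ⊔preds=⊤  new=⊤  stable

Least fixpoint reached:
  node 0: ⊤
  node 1: ⊤
  node 2: ⊤
  node 3: ⊤
  node 4: ⊤
  node 5: ⊤

13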